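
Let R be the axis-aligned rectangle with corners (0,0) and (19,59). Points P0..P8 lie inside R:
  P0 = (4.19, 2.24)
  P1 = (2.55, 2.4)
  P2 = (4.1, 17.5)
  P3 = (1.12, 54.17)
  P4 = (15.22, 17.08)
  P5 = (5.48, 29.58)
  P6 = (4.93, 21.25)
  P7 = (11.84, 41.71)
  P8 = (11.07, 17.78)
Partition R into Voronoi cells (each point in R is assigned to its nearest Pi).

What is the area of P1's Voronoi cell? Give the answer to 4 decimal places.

Area of P1's cell: 36.6446

1. box [0,19]×[0,59]: [(0, 0) (19, 0) (19, 59) (0, 59)]
2. ⊥bis P1·P0 via (3.37,2.32): [(0, 0) (3.1437, 0) (8.8998, 59) (0, 59)]  |A|=355.2807
3. ⊥bis P1·P2 via (3.325,9.95): [(0, 10.2913) (0, 0) (3.1437, 0) (4.1066, 9.8698)]  |A|=36.6446
4. ⊥bis P1·P3 via (1.835,28.285): [(0, 10.2913) (0, 0) (3.1437, 0) (4.1066, 9.8698)]  |A|=36.6446
5. ⊥bis P1·P4 via (8.885,9.74): [(0, 10.2913) (0, 0) (3.1437, 0) (4.1066, 9.8698)]  |A|=36.6446
6. ⊥bis P1·P5 via (4.015,15.99): [(0, 10.2913) (0, 0) (3.1437, 0) (4.1066, 9.8698)]  |A|=36.6446
7. ⊥bis P1·P6 via (3.74,11.825): [(0, 10.2913) (0, 0) (3.1437, 0) (4.1066, 9.8698)]  |A|=36.6446
8. ⊥bis P1·P7 via (7.195,22.055): [(0, 10.2913) (0, 0) (3.1437, 0) (4.1066, 9.8698)]  |A|=36.6446
9. ⊥bis P1·P8 via (6.81,10.09): [(0, 10.2913) (0, 0) (3.1437, 0) (4.1066, 9.8698)]  |A|=36.6446
10. canonical 4-gon: [(0, 10.2913) (0, 0) (3.1437, 0) (4.1066, 9.8698)]
11. shoelace: 36.6446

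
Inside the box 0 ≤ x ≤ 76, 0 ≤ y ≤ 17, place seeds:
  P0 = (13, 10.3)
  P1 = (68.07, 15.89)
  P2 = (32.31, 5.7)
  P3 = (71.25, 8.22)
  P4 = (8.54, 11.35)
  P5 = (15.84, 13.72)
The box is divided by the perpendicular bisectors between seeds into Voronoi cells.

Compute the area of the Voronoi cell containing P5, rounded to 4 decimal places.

1. box [0,76]×[0,17]: [(0, 0) (76, 0) (76, 17) (0, 17)]
2. ⊥bis P5·P0 via (14.42,12.01): [(28.8827, 0) (76, 0) (76, 17) (8.4109, 17)]  |A|=975.0039
3. ⊥bis P5·P1 via (41.955,14.805): [(28.8827, 0) (42.5701, 0) (41.8638, 17) (8.4109, 17)]  |A|=400.6921
4. ⊥bis P5·P2 via (24.075,9.71): [(22.0925, 5.6387) (27.6248, 17) (8.4109, 17)]  |A|=109.1476
5. ⊥bis P5·P3 via (43.545,10.97): [(22.0925, 5.6387) (27.6248, 17) (8.4109, 17)]  |A|=109.1476
6. ⊥bis P5·P4 via (12.19,12.535): [(11.6002, 14.3516) (22.0925, 5.6387) (27.6248, 17) (10.7404, 17)]  |A|=106.0629
7. canonical 4-gon: [(11.6002, 14.3516) (22.0925, 5.6387) (27.6248, 17) (10.7404, 17)]
8. shoelace: 106.0629

Area of P5's cell: 106.0629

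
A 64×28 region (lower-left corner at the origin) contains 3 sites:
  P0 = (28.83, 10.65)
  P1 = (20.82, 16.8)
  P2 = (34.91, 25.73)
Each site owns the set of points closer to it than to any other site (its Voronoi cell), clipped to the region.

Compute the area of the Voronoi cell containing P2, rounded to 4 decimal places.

1. box [0,64]×[0,28]: [(0, 0) (64, 0) (64, 28) (0, 28)]
2. ⊥bis P2·P0 via (31.87,18.19): [(64, 5.2357) (64, 28) (7.5386, 28)]  |A|=642.6511
3. ⊥bis P2·P1 via (27.865,21.265): [(29.1081, 19.3035) (64, 5.2357) (64, 28) (23.5965, 28)]  |A|=572.8278
4. canonical 4-gon: [(29.1081, 19.3035) (64, 5.2357) (64, 28) (23.5965, 28)]
5. shoelace: 572.8278

Area of P2's cell: 572.8278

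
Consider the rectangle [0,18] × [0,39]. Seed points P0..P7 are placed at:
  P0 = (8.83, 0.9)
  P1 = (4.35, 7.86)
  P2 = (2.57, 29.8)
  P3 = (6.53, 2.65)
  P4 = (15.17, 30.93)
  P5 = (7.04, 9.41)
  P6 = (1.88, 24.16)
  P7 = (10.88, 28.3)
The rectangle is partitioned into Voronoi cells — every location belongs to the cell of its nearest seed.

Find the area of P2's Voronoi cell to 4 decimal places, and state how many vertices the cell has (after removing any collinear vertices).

Area of P2's cell: 89.7643 (5 vertices)

1. box [0,18]×[0,39]: [(0, 0) (18, 0) (18, 39) (0, 39)]
2. ⊥bis P2·P0 via (5.7,15.35): [(0, 14.1153) (18, 18.0143) (18, 39) (0, 39)]  |A|=412.8334
3. ⊥bis P2·P1 via (3.46,18.83): [(0, 18.5493) (18, 20.0096) (18, 39) (0, 39)]  |A|=354.9697
4. ⊥bis P2·P3 via (4.55,16.225): [(0, 18.5493) (18, 20.0096) (18, 39) (0, 39)]  |A|=354.9697
5. ⊥bis P2·P4 via (8.87,30.365): [(0, 18.5493) (9.8579, 19.3491) (8.0956, 39) (0, 39)]  |A|=180.3439
6. ⊥bis P2·P5 via (4.805,19.605): [(0, 18.5516) (9.738, 20.6864) (8.0956, 39) (0, 39)]  |A|=173.6927
7. ⊥bis P2·P6 via (2.225,26.98): [(0, 27.2522) (9.2507, 26.1205) (8.0956, 39) (0, 39)]  |A|=106.4711
8. ⊥bis P2·P7 via (6.725,29.05): [(0, 27.2522) (6.2622, 26.4861) (8.2368, 37.4254) (8.0956, 39) (0, 39)]  |A|=89.7643
9. canonical 5-gon: [(0, 27.2522) (6.2622, 26.4861) (8.2368, 37.4254) (8.0956, 39) (0, 39)]
10. shoelace: 89.7643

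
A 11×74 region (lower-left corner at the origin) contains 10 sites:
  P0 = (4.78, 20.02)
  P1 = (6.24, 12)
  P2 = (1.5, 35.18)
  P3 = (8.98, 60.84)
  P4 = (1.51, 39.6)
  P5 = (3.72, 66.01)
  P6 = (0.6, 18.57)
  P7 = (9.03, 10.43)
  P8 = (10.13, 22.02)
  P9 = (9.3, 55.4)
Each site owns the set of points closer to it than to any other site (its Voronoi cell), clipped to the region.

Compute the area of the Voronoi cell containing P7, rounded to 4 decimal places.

1. box [0,11]×[0,74]: [(0, 0) (11, 0) (11, 74) (0, 74)]
2. ⊥bis P7·P0 via (6.905,15.225): [(0, 12.1649) (0, 0) (11, 0) (11, 17.0398)]  |A|=160.6258
3. ⊥bis P7·P1 via (7.635,11.215): [(10.8838, 16.9883) (1.3241, 0) (11, 0) (11, 17.0398)]  |A|=83.1792
4. ⊥bis P7·P2 via (5.265,22.805): [(10.8838, 16.9883) (1.3241, 0) (11, 0) (11, 17.0398)]  |A|=83.1792
5. ⊥bis P7·P3 via (9.005,35.635): [(10.8838, 16.9883) (1.3241, 0) (11, 0) (11, 17.0398)]  |A|=83.1792
6. ⊥bis P7·P4 via (5.27,25.015): [(10.8838, 16.9883) (1.3241, 0) (11, 0) (11, 17.0398)]  |A|=83.1792
7. ⊥bis P7·P5 via (6.375,38.22): [(10.8838, 16.9883) (1.3241, 0) (11, 0) (11, 17.0398)]  |A|=83.1792
8. ⊥bis P7·P6 via (4.815,14.5): [(10.8838, 16.9883) (1.3241, 0) (11, 0) (11, 17.0398)]  |A|=83.1792
9. ⊥bis P7·P8 via (9.58,16.225): [(10.4099, 16.1462) (1.3241, 0) (11, 0) (11, 16.0902)]  |A|=82.8623
10. ⊥bis P7·P9 via (9.165,32.915): [(10.4099, 16.1462) (1.3241, 0) (11, 0) (11, 16.0902)]  |A|=82.8623
11. canonical 4-gon: [(10.4099, 16.1462) (1.3241, 0) (11, 0) (11, 16.0902)]
12. shoelace: 82.8623

Area of P7's cell: 82.8623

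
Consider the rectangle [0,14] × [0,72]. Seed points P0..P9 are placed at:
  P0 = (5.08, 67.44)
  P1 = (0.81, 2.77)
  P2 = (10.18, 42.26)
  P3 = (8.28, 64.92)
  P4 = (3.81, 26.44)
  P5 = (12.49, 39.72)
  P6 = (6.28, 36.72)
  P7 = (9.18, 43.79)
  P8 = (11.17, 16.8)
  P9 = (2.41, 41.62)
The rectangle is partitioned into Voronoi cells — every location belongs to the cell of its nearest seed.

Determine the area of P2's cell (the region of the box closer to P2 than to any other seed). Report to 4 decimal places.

Area of P2's cell: 20.2278

1. box [0,14]×[0,72]: [(0, 0) (14, 0) (14, 72) (0, 72)]
2. ⊥bis P2·P0 via (7.63,54.85): [(0, 53.3046) (0, 0) (14, 0) (14, 56.1402)]  |A|=766.1136
3. ⊥bis P2·P1 via (5.495,22.515): [(0, 53.3046) (0, 23.8188) (14, 20.497) (14, 56.1402)]  |A|=455.903
4. ⊥bis P2·P3 via (9.23,53.59): [(0, 52.8161) (0, 23.8188) (14, 20.497) (14, 53.99)]  |A|=437.4316
5. ⊥bis P2·P4 via (6.995,34.35): [(0, 52.8161) (0, 37.1666) (14, 31.5294) (14, 53.99)]  |A|=266.7704
6. ⊥bis P2·P5 via (11.335,40.99): [(0, 52.8161) (0, 37.1666) (4.9426, 35.1764) (14, 43.4137) (14, 53.99)]  |A|=212.95
7. ⊥bis P2·P6 via (8.23,39.49): [(0, 52.8161) (0, 45.2837) (9.0505, 38.9124) (14, 43.4137) (14, 53.99)]  |A|=162.8976
8. ⊥bis P2·P7 via (9.68,43.025): [(6.3242, 40.8316) (9.0505, 38.9124) (14, 43.4137) (14, 45.8485)]  |A|=20.2305
9. ⊥bis P2·P8 via (10.675,29.53): [(6.3242, 40.8316) (9.0505, 38.9124) (14, 43.4137) (14, 45.8485)]  |A|=20.2305
10. ⊥bis P2·P9 via (6.295,41.94): [(6.3831, 40.8702) (6.3901, 40.7852) (9.0505, 38.9124) (14, 43.4137) (14, 45.8485)]  |A|=20.2278
11. canonical 5-gon: [(6.3831, 40.8702) (6.3901, 40.7852) (9.0505, 38.9124) (14, 43.4137) (14, 45.8485)]
12. shoelace: 20.2278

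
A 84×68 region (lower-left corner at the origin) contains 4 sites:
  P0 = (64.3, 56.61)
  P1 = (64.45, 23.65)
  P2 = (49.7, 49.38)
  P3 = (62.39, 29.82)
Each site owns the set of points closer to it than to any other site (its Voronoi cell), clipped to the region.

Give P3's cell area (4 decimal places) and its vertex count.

1. box [0,84]×[0,68]: [(0, 0) (84, 0) (84, 68) (0, 68)]
2. ⊥bis P3·P0 via (63.345,43.215): [(0, 47.7312) (0, 0) (84, 0) (84, 41.7424)]  |A|=3757.891
3. ⊥bis P3·P1 via (63.42,26.735): [(0, 47.7312) (0, 5.5607) (84, 33.6061) (84, 41.7424)]  |A|=2112.883
4. ⊥bis P3·P2 via (56.045,39.6): [(61.7881, 43.326) (7.3713, 8.0218) (84, 33.6061) (84, 41.7424)]  |A|=746.9091
5. canonical 4-gon: [(61.7881, 43.326) (7.3713, 8.0218) (84, 33.6061) (84, 41.7424)]
6. shoelace: 746.9091

Area of P3's cell: 746.9091 (4 vertices)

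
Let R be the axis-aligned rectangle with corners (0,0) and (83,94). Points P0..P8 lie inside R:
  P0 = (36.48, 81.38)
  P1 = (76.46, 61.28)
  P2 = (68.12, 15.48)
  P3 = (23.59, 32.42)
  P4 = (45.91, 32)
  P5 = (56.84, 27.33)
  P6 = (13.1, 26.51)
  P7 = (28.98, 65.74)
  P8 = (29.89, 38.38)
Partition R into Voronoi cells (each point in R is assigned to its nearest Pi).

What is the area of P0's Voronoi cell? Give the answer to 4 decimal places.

1. box [0,83]×[0,94]: [(0, 0) (83, 0) (83, 94) (0, 94)]
2. ⊥bis P0·P1 via (56.47,71.33): [(0, 0) (20.6087, 0) (67.8674, 94) (0, 94)]  |A|=4158.3775
3. ⊥bis P0·P2 via (52.3,48.43): [(0, 23.3197) (42.6206, 43.7827) (67.8674, 94) (0, 94)]  |A|=3210.2762
4. ⊥bis P0·P3 via (30.035,56.9): [(0, 64.8075) (46.9733, 52.4405) (67.8674, 94) (0, 94)]  |A|=2095.8995
5. ⊥bis P0·P4 via (41.195,56.69): [(0, 64.8075) (35.1891, 55.5431) (49.9503, 58.362) (67.8674, 94) (0, 94)]  |A|=2056.3916
6. ⊥bis P0·P5 via (46.66,54.355): [(0, 64.8075) (35.1891, 55.5431) (49.9503, 58.362) (67.8674, 94) (0, 94)]  |A|=2056.3916
7. ⊥bis P0·P6 via (24.79,53.945): [(0, 64.8075) (35.1891, 55.5431) (49.9503, 58.362) (67.8674, 94) (0, 94)]  |A|=2056.3916
8. ⊥bis P0·P7 via (32.73,73.56): [(0, 89.2553) (52.7617, 63.954) (67.8674, 94) (0, 94)]  |A|=1144.7399
9. ⊥bis P0·P8 via (33.185,59.88): [(0, 89.2553) (52.7617, 63.954) (67.8674, 94) (0, 94)]  |A|=1144.7399
10. canonical 4-gon: [(0, 89.2553) (52.7617, 63.954) (67.8674, 94) (0, 94)]
11. shoelace: 1144.7399

Area of P0's cell: 1144.7399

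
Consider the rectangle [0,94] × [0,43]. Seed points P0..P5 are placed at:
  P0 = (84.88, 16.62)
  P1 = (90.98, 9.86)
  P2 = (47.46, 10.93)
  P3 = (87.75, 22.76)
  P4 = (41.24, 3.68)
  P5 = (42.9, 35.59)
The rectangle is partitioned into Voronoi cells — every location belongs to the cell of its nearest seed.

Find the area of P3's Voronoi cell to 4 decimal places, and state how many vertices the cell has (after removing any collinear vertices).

Area of P3's cell: 550.6107 (5 vertices)

1. box [0,94]×[0,43]: [(0, 0) (94, 0) (94, 43) (0, 43)]
2. ⊥bis P3·P0 via (86.315,19.69): [(94, 16.0978) (94, 43) (36.4462, 43)]  |A|=774.1609
3. ⊥bis P3·P1 via (89.365,16.31): [(92.0876, 16.9917) (94, 17.4705) (94, 43) (36.4462, 43)]  |A|=772.8483
4. ⊥bis P3·P2 via (67.605,16.845): [(63.6604, 30.2794) (92.0876, 16.9917) (94, 17.4705) (94, 43) (59.9253, 43)]  |A|=623.5138
5. ⊥bis P3·P4 via (64.495,13.22): [(63.6604, 30.2794) (92.0876, 16.9917) (94, 17.4705) (94, 43) (59.9253, 43)]  |A|=623.5138
6. ⊥bis P3·P5 via (65.325,29.175): [(65.4073, 29.4628) (92.0876, 16.9917) (94, 17.4705) (94, 43) (69.2798, 43)]  |A|=550.6107
7. canonical 5-gon: [(65.4073, 29.4628) (92.0876, 16.9917) (94, 17.4705) (94, 43) (69.2798, 43)]
8. shoelace: 550.6107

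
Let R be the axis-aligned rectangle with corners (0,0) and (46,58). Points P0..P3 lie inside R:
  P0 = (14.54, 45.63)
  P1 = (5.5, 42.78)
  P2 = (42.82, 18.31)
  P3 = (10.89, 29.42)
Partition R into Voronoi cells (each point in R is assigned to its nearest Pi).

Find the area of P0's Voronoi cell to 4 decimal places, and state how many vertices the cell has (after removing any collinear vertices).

Area of P0's cell: 727.7346 (5 vertices)

1. box [0,46]×[0,58]: [(0, 0) (46, 0) (46, 58) (0, 58)]
2. ⊥bis P0·P1 via (10.02,44.205): [(23.9563, 0) (46, 0) (46, 58) (5.6709, 58)]  |A|=1808.8105
3. ⊥bis P0·P2 via (28.68,31.97): [(17.5194, 20.4173) (46, 49.8986) (46, 58) (5.6709, 58)]  |A|=873.2045
4. ⊥bis P0·P3 via (12.715,37.525): [(12.081, 37.6678) (30.2353, 33.58) (46, 49.8986) (46, 58) (5.6709, 58)]  |A|=727.7346
5. canonical 5-gon: [(12.081, 37.6678) (30.2353, 33.58) (46, 49.8986) (46, 58) (5.6709, 58)]
6. shoelace: 727.7346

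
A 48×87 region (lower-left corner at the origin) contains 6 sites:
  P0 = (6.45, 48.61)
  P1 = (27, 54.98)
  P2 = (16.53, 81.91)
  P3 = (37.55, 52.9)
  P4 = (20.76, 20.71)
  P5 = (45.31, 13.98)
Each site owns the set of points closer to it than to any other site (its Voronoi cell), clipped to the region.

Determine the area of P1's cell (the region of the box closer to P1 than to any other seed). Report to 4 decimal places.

1. box [0,48]×[0,87]: [(0, 0) (48, 0) (48, 87) (0, 87)]
2. ⊥bis P1·P0 via (16.725,51.795): [(32.7802, 0) (48, 0) (48, 87) (5.8123, 87)]  |A|=2497.2264
3. ⊥bis P1·P2 via (21.765,68.445): [(12.6611, 64.9055) (32.7802, 0) (48, 0) (48, 78.6448)]  |A|=1883.5367
4. ⊥bis P1·P3 via (32.275,53.94): [(36.2446, 74.0745) (12.6611, 64.9055) (25.9712, 21.9663)]  |A|=567.3505
5. ⊥bis P1·P4 via (23.88,37.845): [(28.9208, 36.9272) (36.2446, 74.0745) (12.6611, 64.9055) (20.8798, 38.3913)]  |A|=505.0411
6. ⊥bis P1·P5 via (36.155,34.48): [(28.9208, 36.9272) (36.2446, 74.0745) (12.6611, 64.9055) (20.8798, 38.3913)]  |A|=505.0411
7. canonical 4-gon: [(28.9208, 36.9272) (36.2446, 74.0745) (12.6611, 64.9055) (20.8798, 38.3913)]
8. shoelace: 505.0411

Area of P1's cell: 505.0411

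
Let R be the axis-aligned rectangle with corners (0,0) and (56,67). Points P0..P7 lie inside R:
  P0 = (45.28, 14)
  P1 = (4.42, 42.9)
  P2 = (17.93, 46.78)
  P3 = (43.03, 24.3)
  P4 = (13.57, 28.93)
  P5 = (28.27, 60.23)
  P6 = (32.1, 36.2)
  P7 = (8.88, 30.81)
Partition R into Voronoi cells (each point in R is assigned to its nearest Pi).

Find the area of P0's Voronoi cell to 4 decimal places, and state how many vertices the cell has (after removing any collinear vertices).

Area of P0's cell: 600.9712 (4 vertices)

1. box [0,56]×[0,67]: [(0, 0) (56, 0) (56, 67) (0, 67)]
2. ⊥bis P0·P1 via (24.85,28.45): [(4.7275, 0) (56, 0) (56, 67) (52.1162, 67)]  |A|=1847.7373
3. ⊥bis P0·P2 via (31.605,30.39): [(18.4719, 19.4324) (4.7275, 0) (56, 0) (56, 50.744)]  |A|=1450.336
4. ⊥bis P0·P3 via (44.155,19.15): [(13.5423, 12.4628) (4.7275, 0) (56, 0) (56, 21.7375)]  |A|=780.9603
5. ⊥bis P0·P4 via (29.425,21.465): [(26.5214, 15.298) (19.3186, 0) (56, 0) (56, 21.7375)]  |A|=600.9712
6. ⊥bis P0·P5 via (36.775,37.115): [(26.5214, 15.298) (19.3186, 0) (56, 0) (56, 21.7375)]  |A|=600.9712
7. ⊥bis P0·P6 via (38.69,25.1): [(26.5214, 15.298) (19.3186, 0) (56, 0) (56, 21.7375)]  |A|=600.9712
8. ⊥bis P0·P7 via (27.08,22.405): [(26.5214, 15.298) (19.3186, 0) (56, 0) (56, 21.7375)]  |A|=600.9712
9. canonical 4-gon: [(26.5214, 15.298) (19.3186, 0) (56, 0) (56, 21.7375)]
10. shoelace: 600.9712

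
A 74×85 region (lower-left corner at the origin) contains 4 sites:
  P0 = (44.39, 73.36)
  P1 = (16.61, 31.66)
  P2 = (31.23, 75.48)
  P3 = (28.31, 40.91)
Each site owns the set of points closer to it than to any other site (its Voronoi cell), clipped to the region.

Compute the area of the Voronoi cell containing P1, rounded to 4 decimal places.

Area of P1's cell: 1649.1391

1. box [0,74]×[0,85]: [(0, 0) (74, 0) (74, 85) (0, 85)]
2. ⊥bis P1·P0 via (30.5,52.51): [(0, 72.8287) (0, 0) (74, 0) (74, 23.5309)]  |A|=3565.304
3. ⊥bis P1·P2 via (23.92,53.57): [(33.914, 50.2356) (0, 61.5506) (0, 0) (74, 0) (74, 23.5309)]  |A|=3374.0612
4. ⊥bis P1·P3 via (22.46,36.285): [(3.3754, 60.4245) (0, 61.5506) (0, 0) (51.1469, 0)]  |A|=1649.1391
5. canonical 4-gon: [(3.3754, 60.4245) (0, 61.5506) (0, 0) (51.1469, 0)]
6. shoelace: 1649.1391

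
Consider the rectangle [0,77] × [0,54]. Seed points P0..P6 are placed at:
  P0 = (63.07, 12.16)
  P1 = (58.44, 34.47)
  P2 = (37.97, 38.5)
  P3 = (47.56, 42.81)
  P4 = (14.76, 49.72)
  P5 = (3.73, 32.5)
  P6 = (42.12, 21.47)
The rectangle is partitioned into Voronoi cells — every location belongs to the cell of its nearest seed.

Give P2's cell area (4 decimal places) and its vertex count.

Area of P2's cell: 432.6736 (5 vertices)

1. box [0,77]×[0,54]: [(0, 0) (77, 0) (77, 54) (0, 54)]
2. ⊥bis P2·P0 via (50.52,25.33): [(0, 0) (23.9386, 0) (77, 50.5634) (77, 54) (0, 54)]  |A|=2816.5183
3. ⊥bis P2·P1 via (48.205,36.485): [(0, 0) (23.9386, 0) (44.9671, 20.0385) (51.6532, 54) (0, 54)]  |A|=2331.0698
4. ⊥bis P2·P3 via (42.765,40.655): [(0, 0) (23.9386, 0) (44.9671, 20.0385) (47.1188, 30.9676) (36.7674, 54) (0, 54)]  |A|=2159.6416
5. ⊥bis P2·P4 via (26.365,44.11): [(5.0417, 0) (23.9386, 0) (44.9671, 20.0385) (47.1188, 30.9676) (36.7674, 54) (31.1459, 54)]  |A|=1182.5756
6. ⊥bis P2·P5 via (20.85,35.5): [(21.2099, 33.4461) (26.6226, 2.5576) (44.9671, 20.0385) (47.1188, 30.9676) (36.7674, 54) (31.1459, 54)]  |A|=818.1876
7. ⊥bis P2·P6 via (40.045,29.985): [(21.2099, 33.4461) (22.5629, 25.7248) (46.8185, 31.6356) (36.7674, 54) (31.1459, 54)]  |A|=432.6736
8. canonical 5-gon: [(21.2099, 33.4461) (22.5629, 25.7248) (46.8185, 31.6356) (36.7674, 54) (31.1459, 54)]
9. shoelace: 432.6736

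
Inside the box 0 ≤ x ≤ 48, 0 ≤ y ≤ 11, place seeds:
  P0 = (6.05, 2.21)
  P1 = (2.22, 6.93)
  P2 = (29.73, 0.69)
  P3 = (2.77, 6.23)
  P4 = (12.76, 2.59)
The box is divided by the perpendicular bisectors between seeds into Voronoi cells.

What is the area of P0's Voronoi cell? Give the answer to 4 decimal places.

Area of P0's cell: 41.1561

1. box [0,48]×[0,11]: [(0, 0) (48, 0) (48, 11) (0, 11)]
2. ⊥bis P0·P1 via (4.135,4.57): [(0, 1.2147) (0, 0) (48, 0) (48, 11) (12.0592, 11)]  |A|=468.9986
3. ⊥bis P0·P2 via (17.89,1.45): [(0, 1.2147) (0, 0) (17.7969, 0) (18.503, 11) (12.0592, 11)]  |A|=140.6482
4. ⊥bis P0·P3 via (4.41,4.22): [(0, 0.6218) (0, 0) (17.7969, 0) (18.503, 11) (12.7196, 11)]  |A|=133.6461
5. ⊥bis P0·P4 via (9.405,2.4): [(9.0859, 8.0351) (0, 0.6218) (0, 0) (9.5409, 0)]  |A|=41.1561
6. canonical 4-gon: [(9.0859, 8.0351) (0, 0.6218) (0, 0) (9.5409, 0)]
7. shoelace: 41.1561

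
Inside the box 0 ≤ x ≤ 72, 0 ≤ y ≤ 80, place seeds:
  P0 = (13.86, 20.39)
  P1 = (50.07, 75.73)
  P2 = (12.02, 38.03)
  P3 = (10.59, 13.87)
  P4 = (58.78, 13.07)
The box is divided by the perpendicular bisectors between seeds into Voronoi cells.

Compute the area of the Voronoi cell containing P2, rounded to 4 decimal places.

1. box [0,72]×[0,80]: [(0, 0) (72, 0) (72, 80) (0, 80)]
2. ⊥bis P2·P0 via (12.94,29.21): [(0, 27.8602) (72, 35.3705) (72, 80) (0, 80)]  |A|=3483.6947
3. ⊥bis P2·P1 via (31.045,56.88): [(0, 27.8602) (54.1966, 33.5134) (8.1377, 80) (0, 80)]  |A|=1602.0461
4. ⊥bis P2·P3 via (11.305,25.95): [(0, 27.8602) (54.1966, 33.5134) (8.1377, 80) (0, 80)]  |A|=1602.0461
5. ⊥bis P2·P4 via (35.4,25.55): [(0, 27.8602) (38.7931, 31.9067) (44.7436, 43.0542) (8.1377, 80) (0, 80)]  |A|=1520.9708
6. canonical 5-gon: [(0, 27.8602) (38.7931, 31.9067) (44.7436, 43.0542) (8.1377, 80) (0, 80)]
7. shoelace: 1520.9708

Area of P2's cell: 1520.9708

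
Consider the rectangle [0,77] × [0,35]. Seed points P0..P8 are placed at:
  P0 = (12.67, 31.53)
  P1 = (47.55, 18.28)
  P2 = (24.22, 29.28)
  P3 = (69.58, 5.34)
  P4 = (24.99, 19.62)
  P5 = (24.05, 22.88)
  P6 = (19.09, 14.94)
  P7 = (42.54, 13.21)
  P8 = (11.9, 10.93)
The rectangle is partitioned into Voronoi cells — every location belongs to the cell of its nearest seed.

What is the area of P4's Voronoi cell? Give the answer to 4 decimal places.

Area of P4's cell: 135.2615

1. box [0,77]×[0,35]: [(0, 0) (77, 0) (77, 35) (0, 35)]
2. ⊥bis P4·P0 via (18.83,25.575): [(0, 6.0968) (0, 0) (77, 0) (77, 35) (27.9413, 35)]  |A|=2291.2026
3. ⊥bis P4·P1 via (36.27,18.95): [(0, 6.0968) (0, 0) (35.1444, 0) (37.2233, 35) (27.9413, 35)]  |A|=862.6382
4. ⊥bis P4·P2 via (24.605,24.45): [(17.1695, 23.8573) (0, 6.0968) (0, 0) (35.1444, 0) (36.6537, 25.4104)]  |A|=717.9444
5. ⊥bis P4·P3 via (47.285,12.48): [(17.1695, 23.8573) (0, 6.0968) (0, 0) (35.1444, 0) (36.6537, 25.4104)]  |A|=717.9444
6. ⊥bis P4·P5 via (24.52,21.25): [(10.834, 17.3037) (0, 6.0968) (0, 0) (35.1444, 0) (36.6137, 24.7372)]  |A|=650.4888
7. ⊥bis P4·P6 via (22.04,17.28): [(19.9387, 19.929) (35.1864, 0.7066) (36.6137, 24.7372)]  |A|=196.9236
8. ⊥bis P4·P7 via (33.765,16.415): [(19.9387, 19.929) (30.2846, 6.8861) (36.5767, 24.1131) (36.6137, 24.7372)]  |A|=135.2615
9. ⊥bis P4·P8 via (18.445,15.275): [(19.9387, 19.929) (30.2846, 6.8861) (36.5767, 24.1131) (36.6137, 24.7372)]  |A|=135.2615
10. canonical 4-gon: [(19.9387, 19.929) (30.2846, 6.8861) (36.5767, 24.1131) (36.6137, 24.7372)]
11. shoelace: 135.2615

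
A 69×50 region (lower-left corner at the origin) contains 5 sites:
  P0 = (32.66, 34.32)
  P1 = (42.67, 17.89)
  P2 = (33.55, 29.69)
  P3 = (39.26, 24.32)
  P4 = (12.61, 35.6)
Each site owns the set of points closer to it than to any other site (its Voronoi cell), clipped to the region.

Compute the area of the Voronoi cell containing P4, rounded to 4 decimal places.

Area of P4's cell: 995.7249

1. box [0,69]×[0,50]: [(0, 0) (69, 0) (69, 50) (0, 50)]
2. ⊥bis P4·P0 via (22.635,34.96): [(0, 0) (20.4031, 0) (23.5952, 50) (0, 50)]  |A|=1099.9575
3. ⊥bis P4·P1 via (27.64,26.745): [(0, 0) (11.883, 0) (21.4386, 16.219) (23.5952, 50) (0, 50)]  |A|=1030.8637
4. ⊥bis P4·P2 via (23.08,32.645): [(0, 0) (11.883, 0) (15.6903, 6.4622) (22.3139, 29.9307) (23.5952, 50) (0, 50)]  |A|=995.7249
5. ⊥bis P4·P3 via (25.935,29.96): [(0, 0) (11.883, 0) (15.6903, 6.4622) (22.3139, 29.9307) (23.5952, 50) (0, 50)]  |A|=995.7249
6. canonical 6-gon: [(0, 0) (11.883, 0) (15.6903, 6.4622) (22.3139, 29.9307) (23.5952, 50) (0, 50)]
7. shoelace: 995.7249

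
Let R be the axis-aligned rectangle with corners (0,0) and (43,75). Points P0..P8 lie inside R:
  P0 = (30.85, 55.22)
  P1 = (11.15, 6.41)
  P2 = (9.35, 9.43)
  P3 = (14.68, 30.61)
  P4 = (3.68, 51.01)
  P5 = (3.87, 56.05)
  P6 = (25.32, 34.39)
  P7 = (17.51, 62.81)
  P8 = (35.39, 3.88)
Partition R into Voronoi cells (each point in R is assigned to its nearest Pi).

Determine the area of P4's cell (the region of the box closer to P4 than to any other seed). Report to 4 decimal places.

1. box [0,43]×[0,75]: [(0, 0) (43, 0) (43, 75) (0, 75)]
2. ⊥bis P4·P0 via (17.265,53.115): [(0, 0) (25.4952, 0) (13.8739, 75) (0, 75)]  |A|=1476.3412
3. ⊥bis P4·P1 via (7.415,28.71): [(0, 27.4681) (20.7017, 30.9354) (13.8739, 75) (0, 75)]  |A|=797.6711
4. ⊥bis P4·P2 via (6.515,30.22): [(0, 29.3316) (20.5167, 32.1293) (13.8739, 75) (0, 75)]  |A|=765.8753
5. ⊥bis P4·P3 via (9.18,40.81): [(0, 35.86) (18.4012, 45.7822) (13.8739, 75) (0, 75)]  |A|=562.7942
6. ⊥bis P4·P5 via (3.775,53.53): [(0, 53.6723) (0, 35.86) (18.4012, 45.7822) (17.2796, 53.0209)]  |A|=226.0594
7. ⊥bis P4·P6 via (14.5,42.7): [(0, 53.6723) (0, 35.86) (15.7829, 44.3704) (18.1437, 47.4442) (17.2796, 53.0209)]  |A|=223.7018
8. ⊥bis P4·P7 via (10.595,56.91): [(13.8014, 53.152) (0, 53.6723) (0, 35.86) (15.7829, 44.3704) (18.1437, 47.4442) (18.0266, 48.1999)]  |A|=215.3665
9. ⊥bis P4·P8 via (19.535,27.445): [(13.8014, 53.152) (0, 53.6723) (0, 35.86) (15.7829, 44.3704) (18.1437, 47.4442) (18.0266, 48.1999)]  |A|=215.3665
10. canonical 6-gon: [(13.8014, 53.152) (0, 53.6723) (0, 35.86) (15.7829, 44.3704) (18.1437, 47.4442) (18.0266, 48.1999)]
11. shoelace: 215.3665

Area of P4's cell: 215.3665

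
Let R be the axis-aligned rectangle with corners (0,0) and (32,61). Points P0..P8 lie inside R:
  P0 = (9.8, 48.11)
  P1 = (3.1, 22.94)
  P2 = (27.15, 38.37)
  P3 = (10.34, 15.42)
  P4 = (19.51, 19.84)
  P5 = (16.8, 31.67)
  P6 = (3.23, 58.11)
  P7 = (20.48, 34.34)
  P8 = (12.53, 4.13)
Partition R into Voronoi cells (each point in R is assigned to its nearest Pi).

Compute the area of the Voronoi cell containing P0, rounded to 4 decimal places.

1. box [0,32]×[0,61]: [(0, 0) (32, 0) (32, 61) (0, 61)]
2. ⊥bis P0·P1 via (6.45,35.525): [(0, 37.2419) (32, 28.7238) (32, 61) (0, 61)]  |A|=896.5476
3. ⊥bis P0·P2 via (18.475,43.24): [(0, 37.2419) (13.1437, 33.7432) (28.4452, 61) (0, 61)]  |A|=543.796
4. ⊥bis P0·P3 via (10.07,31.765): [(0, 37.2419) (13.1437, 33.7432) (28.4452, 61) (0, 61)]  |A|=543.796
5. ⊥bis P0·P4 via (14.655,33.975): [(0, 37.2419) (13.1437, 33.7432) (28.4452, 61) (0, 61)]  |A|=543.796
6. ⊥bis P0·P5 via (13.3,39.89): [(0, 37.2419) (4.357, 36.0821) (17.6292, 41.7333) (28.4452, 61) (0, 61)]  |A|=503.447
7. ⊥bis P0·P6 via (6.515,53.11): [(0, 48.8296) (0, 37.2419) (4.357, 36.0821) (17.6292, 41.7333) (28.4452, 61) (18.5241, 61)]  |A|=390.7244
8. ⊥bis P0·P7 via (15.14,41.225): [(0, 48.8296) (0, 37.2419) (4.357, 36.0821) (13.5633, 40.0021) (19.0434, 44.2525) (28.4452, 61) (18.5241, 61)]  |A|=386.8273
9. ⊥bis P0·P8 via (11.165,26.12): [(0, 48.8296) (0, 37.2419) (4.357, 36.0821) (13.5633, 40.0021) (19.0434, 44.2525) (28.4452, 61) (18.5241, 61)]  |A|=386.8273
10. canonical 7-gon: [(0, 48.8296) (0, 37.2419) (4.357, 36.0821) (13.5633, 40.0021) (19.0434, 44.2525) (28.4452, 61) (18.5241, 61)]
11. shoelace: 386.8273

Area of P0's cell: 386.8273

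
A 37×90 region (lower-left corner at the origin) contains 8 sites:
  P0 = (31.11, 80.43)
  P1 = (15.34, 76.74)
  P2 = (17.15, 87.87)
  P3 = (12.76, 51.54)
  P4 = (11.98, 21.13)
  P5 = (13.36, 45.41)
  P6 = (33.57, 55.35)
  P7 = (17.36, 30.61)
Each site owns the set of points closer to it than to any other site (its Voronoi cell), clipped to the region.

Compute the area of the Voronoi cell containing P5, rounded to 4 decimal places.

Area of P5's cell: 287.7991

1. box [0,37]×[0,90]: [(0, 0) (37, 0) (37, 90) (0, 90)]
2. ⊥bis P5·P0 via (22.235,62.92): [(0, 74.1899) (0, 0) (37, 0) (37, 55.4363)]  |A|=2398.0846
3. ⊥bis P5·P1 via (14.35,61.075): [(27.5168, 60.2429) (0, 61.9819) (0, 0) (37, 0) (37, 55.4363)]  |A|=2230.1219
4. ⊥bis P5·P2 via (15.255,66.64): [(27.5168, 60.2429) (0, 61.9819) (0, 0) (37, 0) (37, 55.4363)]  |A|=2230.1219
5. ⊥bis P5·P3 via (13.06,48.475): [(0, 47.1967) (0, 0) (37, 0) (37, 50.8182)]  |A|=1813.2761
6. ⊥bis P5·P4 via (12.67,33.27): [(0, 47.1967) (0, 33.9901) (37, 31.8872) (37, 50.8182)]  |A|=594.5464
7. ⊥bis P5·P6 via (23.465,50.38): [(23.881, 49.5342) (0, 47.1967) (0, 33.9901) (32.4328, 32.1467)]  |A|=431.772
8. ⊥bis P5·P7 via (15.36,38.01): [(27.8842, 41.3949) (23.881, 49.5342) (0, 47.1967) (0, 33.9901) (0.4019, 33.9673)]  |A|=287.7991
9. canonical 5-gon: [(27.8842, 41.3949) (23.881, 49.5342) (0, 47.1967) (0, 33.9901) (0.4019, 33.9673)]
10. shoelace: 287.7991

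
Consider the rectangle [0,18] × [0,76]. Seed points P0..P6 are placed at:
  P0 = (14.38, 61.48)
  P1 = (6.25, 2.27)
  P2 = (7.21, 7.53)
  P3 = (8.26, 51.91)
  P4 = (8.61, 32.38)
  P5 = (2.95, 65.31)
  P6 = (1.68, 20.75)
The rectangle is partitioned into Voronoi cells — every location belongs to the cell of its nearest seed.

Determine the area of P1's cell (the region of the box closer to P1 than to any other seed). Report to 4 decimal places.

1. box [0,18]×[0,76]: [(0, 0) (18, 0) (18, 76) (0, 76)]
2. ⊥bis P1·P0 via (10.315,31.875): [(0, 33.2913) (0, 0) (18, 0) (18, 30.8198)]  |A|=577.0001
3. ⊥bis P1·P2 via (6.73,4.9): [(0, 6.1283) (0, 0) (18, 0) (18, 2.8431)]  |A|=80.7427
4. ⊥bis P1·P3 via (7.255,27.09): [(0, 6.1283) (0, 0) (18, 0) (18, 2.8431)]  |A|=80.7427
5. ⊥bis P1·P4 via (7.43,17.325): [(0, 6.1283) (0, 0) (18, 0) (18, 2.8431)]  |A|=80.7427
6. ⊥bis P1·P5 via (4.6,33.79): [(0, 6.1283) (0, 0) (18, 0) (18, 2.8431)]  |A|=80.7427
7. ⊥bis P1·P6 via (3.965,11.51): [(0, 6.1283) (0, 0) (18, 0) (18, 2.8431)]  |A|=80.7427
8. canonical 4-gon: [(0, 6.1283) (0, 0) (18, 0) (18, 2.8431)]
9. shoelace: 80.7427

Area of P1's cell: 80.7427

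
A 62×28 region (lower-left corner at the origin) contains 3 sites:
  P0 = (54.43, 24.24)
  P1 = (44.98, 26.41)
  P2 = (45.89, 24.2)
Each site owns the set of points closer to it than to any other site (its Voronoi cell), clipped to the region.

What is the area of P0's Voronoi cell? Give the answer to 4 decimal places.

1. box [0,62]×[0,28]: [(0, 0) (62, 0) (62, 28) (0, 28)]
2. ⊥bis P0·P1 via (49.705,25.325): [(43.8896, 0) (62, 0) (62, 28) (50.3193, 28)]  |A|=417.0756
3. ⊥bis P0·P2 via (50.16,24.22): [(50.1458, 27.2448) (50.2734, 0) (62, 0) (62, 28) (50.3193, 28)]  |A|=330.1128
4. canonical 5-gon: [(50.1458, 27.2448) (50.2734, 0) (62, 0) (62, 28) (50.3193, 28)]
5. shoelace: 330.1128

Area of P0's cell: 330.1128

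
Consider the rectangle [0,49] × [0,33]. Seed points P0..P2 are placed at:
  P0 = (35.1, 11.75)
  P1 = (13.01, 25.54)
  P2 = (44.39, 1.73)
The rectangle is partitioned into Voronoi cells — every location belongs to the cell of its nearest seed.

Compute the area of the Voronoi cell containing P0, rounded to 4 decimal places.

Area of P0's cell: 740.7889

1. box [0,49]×[0,33]: [(0, 0) (49, 0) (49, 33) (0, 33)]
2. ⊥bis P0·P1 via (24.055,18.645): [(12.4156, 0) (49, 0) (49, 33) (33.0163, 33)]  |A|=867.3736
3. ⊥bis P0·P2 via (39.745,6.74): [(12.4156, 0) (32.4754, 0) (49, 15.3207) (49, 33) (33.0163, 33)]  |A|=740.7889
4. canonical 5-gon: [(12.4156, 0) (32.4754, 0) (49, 15.3207) (49, 33) (33.0163, 33)]
5. shoelace: 740.7889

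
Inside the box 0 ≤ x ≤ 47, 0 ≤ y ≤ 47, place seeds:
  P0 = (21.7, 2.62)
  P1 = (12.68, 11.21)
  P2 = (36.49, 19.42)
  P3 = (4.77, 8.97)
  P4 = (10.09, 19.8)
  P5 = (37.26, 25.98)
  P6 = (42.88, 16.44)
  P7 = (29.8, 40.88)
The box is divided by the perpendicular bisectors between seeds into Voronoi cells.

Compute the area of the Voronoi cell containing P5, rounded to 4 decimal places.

Area of P5's cell: 260.0515

1. box [0,47]×[0,47]: [(0, 0) (47, 0) (47, 47) (0, 47)]
2. ⊥bis P5·P0 via (29.48,14.3): [(0, 33.9365) (47, 2.63) (47, 47) (0, 47)]  |A|=1349.6871
3. ⊥bis P5·P1 via (24.97,18.595): [(26.2634, 16.4426) (47, 2.63) (47, 47) (7.9016, 47)]  |A|=1057.4154
4. ⊥bis P5·P2 via (36.875,22.7): [(21.4127, 24.5149) (47, 21.5115) (47, 47) (7.9016, 47)]  |A|=765.6552
5. ⊥bis P5·P3 via (21.015,17.475): [(21.4127, 24.5149) (47, 21.5115) (47, 47) (7.9016, 47)]  |A|=765.6552
6. ⊥bis P5·P4 via (23.675,22.89): [(23.3573, 24.2867) (47, 21.5115) (47, 47) (18.191, 47)]  |A|=628.4815
7. ⊥bis P5·P6 via (40.07,21.21): [(23.3573, 24.2867) (41.6482, 22.1397) (47, 25.2925) (47, 47) (18.191, 47)]  |A|=618.3643
8. ⊥bis P5·P7 via (33.53,33.43): [(22.5303, 27.9228) (23.3573, 24.2867) (41.6482, 22.1397) (47, 25.2925) (47, 40.174)]  |A|=260.0515
9. canonical 5-gon: [(22.5303, 27.9228) (23.3573, 24.2867) (41.6482, 22.1397) (47, 25.2925) (47, 40.174)]
10. shoelace: 260.0515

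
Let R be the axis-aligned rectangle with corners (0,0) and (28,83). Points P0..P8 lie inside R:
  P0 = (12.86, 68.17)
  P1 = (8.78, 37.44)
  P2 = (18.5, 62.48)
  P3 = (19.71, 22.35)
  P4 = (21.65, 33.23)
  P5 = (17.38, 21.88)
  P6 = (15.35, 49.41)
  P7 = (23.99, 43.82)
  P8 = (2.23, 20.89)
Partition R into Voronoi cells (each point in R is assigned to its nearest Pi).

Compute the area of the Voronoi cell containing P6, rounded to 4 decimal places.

1. box [0,28]×[0,83]: [(0, 0) (28, 0) (28, 83) (0, 83)]
2. ⊥bis P6·P0 via (14.105,58.79): [(0, 56.9179) (0, 0) (28, 0) (28, 60.6343)]  |A|=1645.7298
3. ⊥bis P6·P1 via (12.065,43.425): [(0, 56.9179) (0, 50.0471) (28, 34.6787) (28, 60.6343)]  |A|=459.5677
4. ⊥bis P6·P2 via (16.925,55.945): [(8.3112, 58.021) (0, 56.9179) (0, 50.0471) (28, 34.6787) (28, 53.2758)]  |A|=387.1282
5. ⊥bis P6·P3 via (17.53,35.88): [(8.3112, 58.021) (0, 56.9179) (0, 50.0471) (23.932, 36.9115) (28, 37.567) (28, 53.2758)]  |A|=381.2536
6. ⊥bis P6·P4 via (18.5,41.32): [(8.3112, 58.021) (0, 56.9179) (0, 50.0471) (16.9791, 40.7278) (28, 45.019) (28, 53.2758)]  |A|=330.1485
7. ⊥bis P6·P5 via (16.365,35.645): [(8.3112, 58.021) (0, 56.9179) (0, 50.0471) (16.9791, 40.7278) (28, 45.019) (28, 53.2758)]  |A|=330.1485
8. ⊥bis P6·P7 via (19.67,46.615): [(24.5218, 54.1141) (8.3112, 58.021) (0, 56.9179) (0, 50.0471) (16.154, 41.1806)]  |A|=250.9784
9. ⊥bis P6·P8 via (8.79,35.15): [(24.5218, 54.1141) (8.3112, 58.021) (0, 56.9179) (0, 50.0471) (16.154, 41.1806)]  |A|=250.9784
10. canonical 5-gon: [(24.5218, 54.1141) (8.3112, 58.021) (0, 56.9179) (0, 50.0471) (16.154, 41.1806)]
11. shoelace: 250.9784

Area of P6's cell: 250.9784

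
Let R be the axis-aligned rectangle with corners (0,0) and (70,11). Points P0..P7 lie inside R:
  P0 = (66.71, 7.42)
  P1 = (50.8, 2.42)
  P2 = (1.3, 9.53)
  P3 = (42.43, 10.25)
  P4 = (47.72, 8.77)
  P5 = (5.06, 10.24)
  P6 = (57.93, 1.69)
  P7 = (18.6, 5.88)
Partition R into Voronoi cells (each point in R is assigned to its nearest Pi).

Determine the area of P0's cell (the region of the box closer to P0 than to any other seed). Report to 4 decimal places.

1. box [0,70]×[0,11]: [(0, 0) (70, 0) (70, 11) (0, 11)]
2. ⊥bis P0·P1 via (58.755,4.92): [(60.3012, 0) (70, 0) (70, 11) (56.8443, 11)]  |A|=125.7
3. ⊥bis P0·P2 via (34.005,8.475): [(60.3012, 0) (70, 0) (70, 11) (56.8443, 11)]  |A|=125.7
4. ⊥bis P0·P3 via (54.57,8.835): [(60.3012, 0) (70, 0) (70, 11) (56.8443, 11)]  |A|=125.7
5. ⊥bis P0·P4 via (57.215,8.095): [(57.315, 9.502) (60.3012, 0) (70, 0) (70, 11) (57.4215, 11)]  |A|=125.2677
6. ⊥bis P0·P5 via (35.885,8.83): [(57.315, 9.502) (60.3012, 0) (70, 0) (70, 11) (57.4215, 11)]  |A|=125.2677
7. ⊥bis P0·P6 via (62.32,4.555): [(65.2927, 0) (70, 0) (70, 11) (58.1139, 11)]  |A|=91.264
8. ⊥bis P0·P7 via (42.655,6.65): [(65.2927, 0) (70, 0) (70, 11) (58.1139, 11)]  |A|=91.264
9. canonical 4-gon: [(65.2927, 0) (70, 0) (70, 11) (58.1139, 11)]
10. shoelace: 91.264

Area of P0's cell: 91.2640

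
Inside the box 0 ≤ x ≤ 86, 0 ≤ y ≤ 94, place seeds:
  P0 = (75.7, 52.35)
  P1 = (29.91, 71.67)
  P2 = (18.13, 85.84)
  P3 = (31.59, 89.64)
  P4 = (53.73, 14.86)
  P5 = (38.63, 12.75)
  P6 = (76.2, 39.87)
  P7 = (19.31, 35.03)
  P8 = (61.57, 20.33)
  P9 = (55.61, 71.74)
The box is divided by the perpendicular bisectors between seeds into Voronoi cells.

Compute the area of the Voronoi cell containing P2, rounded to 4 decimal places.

Area of P2's cell: 619.9280

1. box [0,86]×[0,94]: [(0, 0) (86, 0) (86, 94) (0, 94)]
2. ⊥bis P2·P0 via (46.915,69.095): [(0, 0) (6.7206, 0) (61.4029, 94) (0, 94)]  |A|=3201.8046
3. ⊥bis P2·P1 via (24.02,78.755): [(0, 58.7864) (42.358, 94) (0, 94)]  |A|=745.7897
4. ⊥bis P2·P3 via (24.86,87.74): [(0, 58.7864) (26.7548, 81.0285) (23.0927, 94) (0, 94)]  |A|=620.8398
5. ⊥bis P2·P4 via (35.93,50.35): [(0, 58.7864) (26.7548, 81.0285) (23.0927, 94) (0, 94)]  |A|=620.8398
6. ⊥bis P2·P5 via (28.38,49.295): [(0, 58.7864) (26.7548, 81.0285) (23.0927, 94) (0, 94)]  |A|=620.8398
7. ⊥bis P2·P6 via (47.165,62.855): [(0, 58.7864) (26.7548, 81.0285) (23.0927, 94) (0, 94)]  |A|=620.8398
8. ⊥bis P2·P7 via (18.72,60.435): [(0, 60.0003) (1.5021, 60.0351) (26.7548, 81.0285) (23.0927, 94) (0, 94)]  |A|=619.928
9. ⊥bis P2·P8 via (39.85,53.085): [(0, 60.0003) (1.5021, 60.0351) (26.7548, 81.0285) (23.0927, 94) (0, 94)]  |A|=619.928
10. ⊥bis P2·P9 via (36.87,78.79): [(0, 60.0003) (1.5021, 60.0351) (26.7548, 81.0285) (23.0927, 94) (0, 94)]  |A|=619.928
11. canonical 5-gon: [(0, 60.0003) (1.5021, 60.0351) (26.7548, 81.0285) (23.0927, 94) (0, 94)]
12. shoelace: 619.928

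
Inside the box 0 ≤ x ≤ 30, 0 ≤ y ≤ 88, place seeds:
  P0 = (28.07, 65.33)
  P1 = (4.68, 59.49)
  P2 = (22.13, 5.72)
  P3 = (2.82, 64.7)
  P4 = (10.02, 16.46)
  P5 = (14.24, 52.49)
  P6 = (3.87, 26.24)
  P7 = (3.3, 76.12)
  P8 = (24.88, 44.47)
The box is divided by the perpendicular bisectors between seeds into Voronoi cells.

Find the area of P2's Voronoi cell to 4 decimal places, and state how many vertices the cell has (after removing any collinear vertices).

1. box [0,30]×[0,88]: [(0, 0) (30, 0) (30, 88) (0, 88)]
2. ⊥bis P2·P0 via (25.1,35.525): [(0, 38.0262) (0, 0) (30, 0) (30, 35.0367)]  |A|=1095.9433
3. ⊥bis P2·P1 via (13.405,32.605): [(23.0363, 35.7306) (0, 28.2547) (0, 0) (30, 0) (30, 35.0367)]  |A|=983.3939
4. ⊥bis P2·P3 via (12.475,35.21): [(23.0363, 35.7306) (0, 28.2547) (0, 0) (30, 0) (30, 35.0367)]  |A|=983.3939
5. ⊥bis P2·P4 via (16.075,11.09): [(6.2396, 0) (30, 0) (30, 26.7913)]  |A|=318.2857
6. ⊥bis P2·P5 via (18.185,29.105): [(6.2396, 0) (30, 0) (30, 26.7913)]  |A|=318.2857
7. ⊥bis P2·P6 via (13,15.98): [(6.2396, 0) (30, 0) (30, 26.7913)]  |A|=318.2857
8. ⊥bis P2·P7 via (12.715,40.92): [(6.2396, 0) (30, 0) (30, 26.7913)]  |A|=318.2857
9. ⊥bis P2·P8 via (23.505,25.095): [(28.2001, 24.7618) (6.2396, 0) (30, 0) (30, 24.6341)]  |A|=316.3443
10. canonical 4-gon: [(28.2001, 24.7618) (6.2396, 0) (30, 0) (30, 24.6341)]
11. shoelace: 316.3443

Area of P2's cell: 316.3443 (4 vertices)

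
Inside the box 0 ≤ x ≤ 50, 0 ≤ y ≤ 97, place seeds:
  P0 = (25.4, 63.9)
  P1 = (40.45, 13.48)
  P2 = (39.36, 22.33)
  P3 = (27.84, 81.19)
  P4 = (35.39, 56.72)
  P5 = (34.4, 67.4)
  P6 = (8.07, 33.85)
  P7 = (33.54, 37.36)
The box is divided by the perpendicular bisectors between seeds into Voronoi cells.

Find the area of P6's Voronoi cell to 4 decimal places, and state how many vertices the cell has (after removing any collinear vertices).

Area of P6's cell: 990.1339 (6 vertices)

1. box [0,50]×[0,97]: [(0, 0) (50, 0) (50, 97) (0, 97)]
2. ⊥bis P6·P0 via (16.735,48.875): [(0, 58.5262) (0, 0) (50, 0) (50, 29.6909)]  |A|=2205.4265
3. ⊥bis P6·P1 via (24.26,23.665): [(33.8941, 38.9793) (0, 58.5262) (0, 0) (9.3725, 0)]  |A|=1174.5126
4. ⊥bis P6·P2 via (23.715,28.09): [(19.0181, 15.3325) (28.8047, 41.9143) (0, 58.5262) (0, 0) (9.3725, 0)]  |A|=1092.5077
5. ⊥bis P6·P3 via (17.955,57.52): [(19.0181, 15.3325) (28.8047, 41.9143) (0, 58.5262) (0, 0) (9.3725, 0)]  |A|=1092.5077
6. ⊥bis P6·P4 via (21.73,45.285): [(19.0181, 15.3325) (27.5055, 38.3857) (20.5819, 46.6564) (0, 58.5262) (0, 0) (9.3725, 0)]  |A|=1074.9196
7. ⊥bis P6·P5 via (21.235,50.625): [(19.0181, 15.3325) (27.5055, 38.3857) (20.5819, 46.6564) (0, 58.5262) (0, 0) (9.3725, 0)]  |A|=1074.9196
8. ⊥bis P6·P7 via (20.805,35.605): [(19.0181, 15.3325) (22.3511, 24.3856) (19.1698, 47.4709) (0, 58.5262) (0, 0) (9.3725, 0)]  |A|=990.1339
9. canonical 6-gon: [(19.0181, 15.3325) (22.3511, 24.3856) (19.1698, 47.4709) (0, 58.5262) (0, 0) (9.3725, 0)]
10. shoelace: 990.1339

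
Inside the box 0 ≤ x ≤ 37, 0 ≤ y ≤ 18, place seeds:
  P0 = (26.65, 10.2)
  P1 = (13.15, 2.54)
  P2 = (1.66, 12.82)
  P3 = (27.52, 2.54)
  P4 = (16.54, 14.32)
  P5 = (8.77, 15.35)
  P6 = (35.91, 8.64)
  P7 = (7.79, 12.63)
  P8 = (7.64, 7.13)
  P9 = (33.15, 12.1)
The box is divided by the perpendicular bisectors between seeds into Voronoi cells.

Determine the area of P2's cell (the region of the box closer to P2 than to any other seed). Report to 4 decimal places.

1. box [0,37]×[0,18]: [(0, 0) (37, 0) (37, 18) (0, 18)]
2. ⊥bis P2·P0 via (14.155,11.51): [(0, 0) (12.9483, 0) (14.8354, 18) (0, 18)]  |A|=250.0532
3. ⊥bis P2·P1 via (7.405,7.68): [(0, 0) (0.5338, 0) (14.5961, 15.7176) (14.8354, 18) (0, 18)]  |A|=152.4905
4. ⊥bis P2·P3 via (14.59,7.68): [(0, 0) (0.5338, 0) (14.5961, 15.7176) (14.8354, 18) (0, 18)]  |A|=152.4905
5. ⊥bis P2·P4 via (9.1,13.57): [(0, 0) (0.5338, 0) (9.462, 9.9791) (8.6534, 18) (0, 18)]  |A|=122.5253
6. ⊥bis P2·P5 via (5.215,14.085): [(0, 0) (0.5338, 0) (7.4688, 7.7513) (3.8219, 18) (0, 18)]  |A|=88.8724
7. ⊥bis P2·P6 via (18.785,10.73): [(0, 0) (0.5338, 0) (7.4688, 7.7513) (3.8219, 18) (0, 18)]  |A|=88.8724
8. ⊥bis P2·P7 via (4.725,12.725): [(0, 0) (0.5338, 0) (4.4668, 4.396) (4.803, 15.2427) (3.8219, 18) (0, 18)]  |A|=73.1559
9. ⊥bis P2·P8 via (4.65,9.975): [(0, 5.088) (4.6394, 9.9639) (4.803, 15.2427) (3.8219, 18) (0, 18)]  |A|=48.1239
10. ⊥bis P2·P9 via (17.405,12.46): [(0, 5.088) (4.6394, 9.9639) (4.803, 15.2427) (3.8219, 18) (0, 18)]  |A|=48.1239
11. canonical 5-gon: [(0, 5.088) (4.6394, 9.9639) (4.803, 15.2427) (3.8219, 18) (0, 18)]
12. shoelace: 48.1239

Area of P2's cell: 48.1239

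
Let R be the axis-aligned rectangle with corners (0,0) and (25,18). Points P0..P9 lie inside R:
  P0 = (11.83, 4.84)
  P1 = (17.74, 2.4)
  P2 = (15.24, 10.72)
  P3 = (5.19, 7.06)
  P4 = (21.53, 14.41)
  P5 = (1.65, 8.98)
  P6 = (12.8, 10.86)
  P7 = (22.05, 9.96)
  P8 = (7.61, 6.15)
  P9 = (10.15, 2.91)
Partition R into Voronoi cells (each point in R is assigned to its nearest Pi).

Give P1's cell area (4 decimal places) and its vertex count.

1. box [0,25]×[0,18]: [(0, 0) (25, 0) (25, 18) (0, 18)]
2. ⊥bis P1·P0 via (14.785,3.62): [(13.2904, 0) (25, 0) (25, 18) (20.7219, 18)]  |A|=143.8887
3. ⊥bis P1·P2 via (16.49,6.56): [(15.9292, 6.3915) (13.2904, 0) (25, 0) (25, 9.1171)]  |A|=78.7703
4. ⊥bis P1·P3 via (11.465,4.73): [(15.9292, 6.3915) (13.2904, 0) (25, 0) (25, 9.1171)]  |A|=78.7703
5. ⊥bis P1·P4 via (19.635,8.405): [(21.0959, 7.944) (15.9292, 6.3915) (13.2904, 0) (25, 0) (25, 6.712)]  |A|=74.0754
6. ⊥bis P1·P5 via (9.695,5.69): [(21.0959, 7.944) (15.9292, 6.3915) (13.2904, 0) (25, 0) (25, 6.712)]  |A|=74.0754
7. ⊥bis P1·P6 via (15.27,6.63): [(21.0959, 7.944) (15.9292, 6.3915) (13.2904, 0) (25, 0) (25, 6.712)]  |A|=74.0754
8. ⊥bis P1·P7 via (19.895,6.18): [(18.2833, 7.0988) (15.9292, 6.3915) (13.2904, 0) (25, 0) (25, 3.2696)]  |A|=59.1324
9. ⊥bis P1·P8 via (12.675,4.275): [(18.2833, 7.0988) (15.9292, 6.3915) (13.2904, 0) (25, 0) (25, 3.2696)]  |A|=59.1324
10. ⊥bis P1·P9 via (13.945,2.655): [(18.2833, 7.0988) (15.9292, 6.3915) (13.8592, 1.3775) (13.7666, 0) (25, 0) (25, 3.2696)]  |A|=58.8044
11. canonical 6-gon: [(18.2833, 7.0988) (15.9292, 6.3915) (13.8592, 1.3775) (13.7666, 0) (25, 0) (25, 3.2696)]
12. shoelace: 58.8044

Area of P1's cell: 58.8044 (6 vertices)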